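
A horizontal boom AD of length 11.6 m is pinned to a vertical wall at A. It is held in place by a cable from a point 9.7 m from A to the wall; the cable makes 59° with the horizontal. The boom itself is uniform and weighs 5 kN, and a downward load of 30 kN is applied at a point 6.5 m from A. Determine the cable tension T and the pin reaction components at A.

T = 26.94 kN, A_x = 13.88 kN, A_y = 11.91 kN

ΣM about A: T·sin59°·9.7 − 5·5.8 − 30·6.5 = 0 → T = 224/(9.7·0.857167) = 26.9408 ≈ 26.94 kN.
ΣF_x = 0: A_x − T·cos59° = 0 → A_x = 26.9408 × 0.515038 = 13.88 kN.
ΣF_y = 0: A_y + T·sin59° − 5 − 30 = 0 → A_y = 35 − 26.9408 × 0.857167 = 11.91 kN.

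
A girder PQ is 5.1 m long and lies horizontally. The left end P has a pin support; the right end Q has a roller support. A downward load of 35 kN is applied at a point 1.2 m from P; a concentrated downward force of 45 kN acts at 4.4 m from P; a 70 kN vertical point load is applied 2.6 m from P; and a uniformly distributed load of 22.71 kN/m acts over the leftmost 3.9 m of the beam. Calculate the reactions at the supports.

Resultant of the distributed load: 22.71 × 3.9 = 88.569 kN at 1.95 m from P.
Moments about P: Q_y·5.1 − 35·1.2 − 45·4.4 − 70·2.6 − (22.71·3.9)·1.95 = 0 → Q_y = 594.70955/5.1 = 116.61 ≈ 116.6 kN.
ΣF_y = 0: P_y + 116.61 − 35 − 45 − 70 − 22.71·3.9 = 0 → P_y = 122.0 kN.
ΣF_x = 0: no horizontal applied forces, so P_x = 0.

P_x = 0, P_y = 122.0 kN, Q_y = 116.6 kN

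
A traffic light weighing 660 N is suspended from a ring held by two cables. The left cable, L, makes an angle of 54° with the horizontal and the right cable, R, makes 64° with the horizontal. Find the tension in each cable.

ΣF_x = 0: −T_L·cos54° + T_R·cos64° = 0 → T_R = 1.34084·T_L.
ΣF_y = 0: T_L·sin54° + T_R·sin64° = 660.
Substitute: T_L·(0.809017 + 1.34084·0.898794) = 660 → T_L = 327.681 ≈ 327.7 N.
Then T_R = 1.34084 × 327.681 = 439.4 N.

T_L = 327.7 N, T_R = 439.4 N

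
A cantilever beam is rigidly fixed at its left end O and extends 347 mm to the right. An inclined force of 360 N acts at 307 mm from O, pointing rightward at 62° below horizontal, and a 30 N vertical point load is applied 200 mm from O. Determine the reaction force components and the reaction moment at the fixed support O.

ΣF_x = 0: O_x + 360·cos62° = 0 → O_x = -169.0 N.
ΣF_y = 0: O_y − 360·sin62° − 30 = 0 → O_y = 347.9 N.
ΣM about O: M_O − 360·sin62°·307 − 30·200 = 0 → M_O = 103600 N·mm.

O_x = -169.0 N, O_y = 347.9 N, M_O = 103600 N·mm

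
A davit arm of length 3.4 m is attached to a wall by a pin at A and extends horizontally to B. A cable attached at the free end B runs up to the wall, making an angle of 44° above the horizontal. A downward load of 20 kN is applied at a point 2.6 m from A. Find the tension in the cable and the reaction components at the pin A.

T = 22.02 kN, A_x = 15.84 kN, A_y = 4.706 kN

ΣM about A: T·sin44°·3.4 − 20·2.6 = 0 → T = 52/(3.4·0.694658) = 22.0168 ≈ 22.02 kN.
ΣF_x = 0: A_x − T·cos44° = 0 → A_x = 22.0168 × 0.71934 = 15.84 kN.
ΣF_y = 0: A_y + T·sin44° − 20 = 0 → A_y = 20 − 22.0168 × 0.694658 = 4.706 kN.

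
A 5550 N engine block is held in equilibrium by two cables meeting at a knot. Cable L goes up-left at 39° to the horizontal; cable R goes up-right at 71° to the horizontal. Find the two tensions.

ΣF_x = 0: −T_L·cos39° + T_R·cos71° = 0 → T_R = 2.38705·T_L.
ΣF_y = 0: T_L·sin39° + T_R·sin71° = 5550.
Substitute: T_L·(0.62932 + 2.38705·0.945519) = 5550 → T_L = 1922.86 ≈ 1923 N.
Then T_R = 2.38705 × 1922.86 = 4590 N.

T_L = 1923 N, T_R = 4590 N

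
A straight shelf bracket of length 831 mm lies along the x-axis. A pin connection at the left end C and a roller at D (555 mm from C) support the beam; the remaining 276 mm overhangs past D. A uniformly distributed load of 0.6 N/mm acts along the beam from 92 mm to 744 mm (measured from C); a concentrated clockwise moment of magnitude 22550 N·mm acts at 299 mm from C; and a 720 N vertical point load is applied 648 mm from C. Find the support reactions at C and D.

C_x = 0, C_y = -64.71 N, D_y = 1176 N

Resultant of the distributed load: 0.6 × 652 = 391.2 N at 418 mm from C.
Moments about C: D_y·555 − (0.6·652)·418 − 22550 − 720·648 = 0 → D_y = 652631.6/555 = 1175.91 ≈ 1176 N.
ΣF_y = 0: C_y + 1175.91 − 0.6·652 − 720 = 0 → C_y = -64.71 N.
ΣF_x = 0: no horizontal applied forces, so C_x = 0.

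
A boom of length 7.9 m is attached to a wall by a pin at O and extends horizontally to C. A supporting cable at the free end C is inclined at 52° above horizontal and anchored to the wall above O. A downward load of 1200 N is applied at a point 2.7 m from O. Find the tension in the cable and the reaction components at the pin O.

ΣM about O: T·sin52°·7.9 − 1200·2.7 = 0 → T = 3240/(7.9·0.788011) = 520.458 ≈ 520.5 N.
ΣF_x = 0: O_x − T·cos52° = 0 → O_x = 520.458 × 0.615661 = 320.4 N.
ΣF_y = 0: O_y + T·sin52° − 1200 = 0 → O_y = 1200 − 520.458 × 0.788011 = 789.9 N.

T = 520.5 N, O_x = 320.4 N, O_y = 789.9 N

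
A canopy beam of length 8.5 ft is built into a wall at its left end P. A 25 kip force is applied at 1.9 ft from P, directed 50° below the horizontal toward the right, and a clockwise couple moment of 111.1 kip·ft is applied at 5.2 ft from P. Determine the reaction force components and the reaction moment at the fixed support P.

P_x = -16.07 kip, P_y = 19.15 kip, M_P = 147.5 kip·ft

ΣF_x = 0: P_x + 25·cos50° = 0 → P_x = -16.07 kip.
ΣF_y = 0: P_y − 25·sin50° = 0 → P_y = 19.15 kip.
ΣM about P: M_P − 25·sin50°·1.9 − 111.1 = 0 → M_P = 147.5 kip·ft.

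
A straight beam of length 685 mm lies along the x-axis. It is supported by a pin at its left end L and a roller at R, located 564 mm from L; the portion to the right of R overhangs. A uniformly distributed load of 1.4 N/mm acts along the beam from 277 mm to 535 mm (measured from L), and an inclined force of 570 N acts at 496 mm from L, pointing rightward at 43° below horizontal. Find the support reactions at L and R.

Resultant of the distributed load: 1.4 × 258 = 361.2 N at 406 mm from L.
Taking moments about L: R_y·564 − (1.4·258)·406 − 570·sin43°·496 = 0 → R_y = 339462/564 = 601.883 ≈ 601.9 N.
ΣF_y = 0: L_y + 601.883 − 1.4·258 − 570·sin43° = 0 → L_y = 148.1 N.
ΣF_x = 0: L_x + 570·cos43° = 0 → L_x = -416.9 N.

L_x = -416.9 N, L_y = 148.1 N, R_y = 601.9 N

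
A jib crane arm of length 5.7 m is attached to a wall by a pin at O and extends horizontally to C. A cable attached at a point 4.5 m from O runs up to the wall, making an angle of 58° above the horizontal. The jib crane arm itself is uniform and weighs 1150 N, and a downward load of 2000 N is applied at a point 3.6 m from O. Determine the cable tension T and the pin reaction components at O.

T = 2746 N, O_x = 1455 N, O_y = 821.7 N

ΣM about O: T·sin58°·4.5 − 1150·2.85 − 2000·3.6 = 0 → T = 10477.5/(4.5·0.848048) = 2745.52 ≈ 2746 N.
ΣF_x = 0: O_x − T·cos58° = 0 → O_x = 2745.52 × 0.529919 = 1455 N.
ΣF_y = 0: O_y + T·sin58° − 1150 − 2000 = 0 → O_y = 3150 − 2745.52 × 0.848048 = 821.7 N.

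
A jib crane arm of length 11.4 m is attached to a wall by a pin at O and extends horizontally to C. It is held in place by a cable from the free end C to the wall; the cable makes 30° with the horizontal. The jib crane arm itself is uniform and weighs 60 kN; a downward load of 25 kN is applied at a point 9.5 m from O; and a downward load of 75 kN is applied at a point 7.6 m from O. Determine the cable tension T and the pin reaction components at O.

T = 201.7 kN, O_x = 174.6 kN, O_y = 59.17 kN

ΣM about O: T·sin30°·11.4 − 60·5.7 − 25·9.5 − 75·7.6 = 0 → T = 1149.5/(11.4·0.5) = 201.667 ≈ 201.7 kN.
ΣF_x = 0: O_x − T·cos30° = 0 → O_x = 201.667 × 0.866025 = 174.6 kN.
ΣF_y = 0: O_y + T·sin30° − 60 − 25 − 75 = 0 → O_y = 160 − 201.667 × 0.5 = 59.17 kN.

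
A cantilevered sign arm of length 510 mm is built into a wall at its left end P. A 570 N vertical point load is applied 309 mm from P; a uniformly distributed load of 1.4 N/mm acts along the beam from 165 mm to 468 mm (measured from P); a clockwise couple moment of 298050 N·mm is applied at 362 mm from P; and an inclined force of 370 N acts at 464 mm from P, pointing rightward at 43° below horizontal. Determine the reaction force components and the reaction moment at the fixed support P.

Resultant of the distributed load: 1.4 × 303 = 424.2 N at 316.5 mm from P.
ΣF_x = 0: P_x + 370·cos43° = 0 → P_x = -270.6 N.
ΣF_y = 0: P_y − 570 − 1.4·303 − 370·sin43° = 0 → P_y = 1247 N.
ΣM about P: M_P − 570·309 − (1.4·303)·316.5 − 298050 − 370·sin43°·464 = 0 → M_P = 725500 N·mm.

P_x = -270.6 N, P_y = 1247 N, M_P = 725500 N·mm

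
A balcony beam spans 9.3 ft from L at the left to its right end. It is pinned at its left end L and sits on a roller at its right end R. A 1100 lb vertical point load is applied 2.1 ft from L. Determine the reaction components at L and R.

L_x = 0, L_y = 851.6 lb, R_y = 248.4 lb

Moments about L: R_y·9.3 − 1100·2.1 = 0 → R_y = 2310/9.3 = 248.387 ≈ 248.4 lb.
ΣF_y = 0: L_y + 248.387 − 1100 = 0 → L_y = 851.6 lb.
ΣF_x = 0: no horizontal applied forces, so L_x = 0.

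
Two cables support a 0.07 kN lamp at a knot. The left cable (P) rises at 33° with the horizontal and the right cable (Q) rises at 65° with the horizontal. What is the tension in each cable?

T_P = 0.02987 kN, T_Q = 0.05928 kN

ΣF_x = 0: −T_P·cos33° + T_Q·cos65° = 0 → T_Q = 1.98446·T_P.
ΣF_y = 0: T_P·sin33° + T_Q·sin65° = 0.07.
Substitute: T_P·(0.544639 + 1.98446·0.906308) = 0.07 → T_P = 0.029874 ≈ 0.02987 kN.
Then T_Q = 1.98446 × 0.029874 = 0.05928 kN.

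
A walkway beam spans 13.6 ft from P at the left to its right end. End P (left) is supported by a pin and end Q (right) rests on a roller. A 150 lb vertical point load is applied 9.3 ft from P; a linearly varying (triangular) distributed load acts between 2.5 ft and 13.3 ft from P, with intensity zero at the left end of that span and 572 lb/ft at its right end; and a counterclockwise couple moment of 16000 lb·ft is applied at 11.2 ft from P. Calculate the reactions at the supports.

P_x = 0, P_y = 2110 lb, Q_y = 1129 lb

Resultant of the triangular load: ½ × 572 × 10.8 = 3088.8 lb, acting at 9.7 ft from P (one-third of the span from the peak).
Moments about P: Q_y·13.6 − 150·9.3 − (½·572·10.8)·9.7 + 16000 = 0 → Q_y = 15356.36/13.6 = 1129.14 ≈ 1129 lb.
ΣF_y = 0: P_y + 1129.14 − 150 − ½·572·10.8 = 0 → P_y = 2110 lb.
ΣF_x = 0: no horizontal applied forces, so P_x = 0.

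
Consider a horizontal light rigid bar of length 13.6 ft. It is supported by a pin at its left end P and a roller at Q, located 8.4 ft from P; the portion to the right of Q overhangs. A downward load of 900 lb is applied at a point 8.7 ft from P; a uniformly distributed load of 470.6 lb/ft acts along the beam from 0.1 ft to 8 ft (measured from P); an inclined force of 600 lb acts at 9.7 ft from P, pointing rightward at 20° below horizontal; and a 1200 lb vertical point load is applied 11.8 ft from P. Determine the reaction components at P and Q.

Resultant of the distributed load: 470.6 × 7.9 = 3717.74 lb at 4.05 ft from P.
Taking moments about P: Q_y·8.4 − 900·8.7 − (470.6·7.9)·4.05 − 600·sin20°·9.7 − 1200·11.8 = 0 → Q_y = 39037.4/8.4 = 4647.31 ≈ 4647 lb.
ΣF_y = 0: P_y + 4647.31 − 900 − 470.6·7.9 − 600·sin20° − 1200 = 0 → P_y = 1376 lb.
ΣF_x = 0: P_x + 600·cos20° = 0 → P_x = -563.8 lb.

P_x = -563.8 lb, P_y = 1376 lb, Q_y = 4647 lb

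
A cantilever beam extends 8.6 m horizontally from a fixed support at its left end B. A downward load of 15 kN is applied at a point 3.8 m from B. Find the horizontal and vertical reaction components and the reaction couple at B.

ΣF_x = 0: B_x = 0.
ΣF_y = 0: B_y − 15 = 0 → B_y = 15.00 kN.
ΣM about B: M_B − 15·3.8 = 0 → M_B = 57.00 kN·m.

B_x = 0, B_y = 15.00 kN, M_B = 57.00 kN·m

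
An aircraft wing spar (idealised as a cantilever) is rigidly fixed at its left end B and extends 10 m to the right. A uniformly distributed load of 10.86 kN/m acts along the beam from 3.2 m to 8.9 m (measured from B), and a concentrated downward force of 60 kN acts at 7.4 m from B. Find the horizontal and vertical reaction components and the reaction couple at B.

Resultant of the distributed load: 10.86 × 5.7 = 61.902 kN at 6.05 m from B.
ΣF_x = 0: B_x = 0.
ΣF_y = 0: B_y − 10.86·5.7 − 60 = 0 → B_y = 121.9 kN.
ΣM about B: M_B − (10.86·5.7)·6.05 − 60·7.4 = 0 → M_B = 818.5 kN·m.

B_x = 0, B_y = 121.9 kN, M_B = 818.5 kN·m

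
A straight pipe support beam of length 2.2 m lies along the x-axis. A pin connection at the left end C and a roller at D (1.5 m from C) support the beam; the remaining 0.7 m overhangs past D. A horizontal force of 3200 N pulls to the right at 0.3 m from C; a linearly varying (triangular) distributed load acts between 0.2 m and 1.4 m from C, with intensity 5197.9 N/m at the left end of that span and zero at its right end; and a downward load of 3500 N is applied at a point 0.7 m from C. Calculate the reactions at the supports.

C_x = -3200 N, C_y = 3738 N, D_y = 2881 N

Resultant of the triangular load: ½ × 5197.9 × 1.2 = 3118.74 N, acting at 0.6 m from C (one-third of the span from the peak).
ΣM about C: D_y·1.5 − (½·5197.9·1.2)·0.6 − 3500·0.7 = 0 → D_y = 4321.244/1.5 = 2880.83 ≈ 2881 N.
ΣF_y = 0: C_y + 2880.83 − ½·5197.9·1.2 − 3500 = 0 → C_y = 3738 N.
ΣF_x = 0: C_x + 3200 = 0 → C_x = -3200 N.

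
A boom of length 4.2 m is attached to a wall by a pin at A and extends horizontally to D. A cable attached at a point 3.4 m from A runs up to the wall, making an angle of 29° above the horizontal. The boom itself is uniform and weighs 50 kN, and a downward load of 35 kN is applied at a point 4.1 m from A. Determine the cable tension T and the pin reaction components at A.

T = 150.8 kN, A_x = 131.9 kN, A_y = 11.91 kN

ΣM about A: T·sin29°·3.4 − 50·2.1 − 35·4.1 = 0 → T = 248.5/(3.4·0.48481) = 150.756 ≈ 150.8 kN.
ΣF_x = 0: A_x − T·cos29° = 0 → A_x = 150.756 × 0.87462 = 131.9 kN.
ΣF_y = 0: A_y + T·sin29° − 50 − 35 = 0 → A_y = 85 − 150.756 × 0.48481 = 11.91 kN.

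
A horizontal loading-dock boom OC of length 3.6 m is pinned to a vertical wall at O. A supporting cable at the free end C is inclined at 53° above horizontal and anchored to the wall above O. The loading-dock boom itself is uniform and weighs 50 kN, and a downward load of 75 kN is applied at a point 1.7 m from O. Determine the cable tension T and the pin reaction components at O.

ΣM about O: T·sin53°·3.6 − 50·1.8 − 75·1.7 = 0 → T = 217.5/(3.6·0.798636) = 75.6498 ≈ 75.65 kN.
ΣF_x = 0: O_x − T·cos53° = 0 → O_x = 75.6498 × 0.601815 = 45.53 kN.
ΣF_y = 0: O_y + T·sin53° − 50 − 75 = 0 → O_y = 125 − 75.6498 × 0.798636 = 64.58 kN.

T = 75.65 kN, O_x = 45.53 kN, O_y = 64.58 kN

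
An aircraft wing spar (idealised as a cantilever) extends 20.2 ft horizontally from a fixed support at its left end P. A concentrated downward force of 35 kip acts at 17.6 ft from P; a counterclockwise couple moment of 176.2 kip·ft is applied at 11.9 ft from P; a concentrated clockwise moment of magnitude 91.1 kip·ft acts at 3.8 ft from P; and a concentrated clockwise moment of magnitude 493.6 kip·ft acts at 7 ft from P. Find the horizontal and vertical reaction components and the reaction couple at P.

P_x = 0, P_y = 35.00 kip, M_P = 1024 kip·ft

ΣF_x = 0: P_x = 0.
ΣF_y = 0: P_y − 35 = 0 → P_y = 35.00 kip.
ΣM about P: M_P − 35·17.6 + 176.2 − 91.1 − 493.6 = 0 → M_P = 1024 kip·ft.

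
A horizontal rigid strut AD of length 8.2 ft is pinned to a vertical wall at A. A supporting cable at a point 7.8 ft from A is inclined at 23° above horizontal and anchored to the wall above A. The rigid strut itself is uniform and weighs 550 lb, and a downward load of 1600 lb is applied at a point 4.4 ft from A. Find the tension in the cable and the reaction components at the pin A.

T = 3050 lb, A_x = 2807 lb, A_y = 958.3 lb

ΣM about A: T·sin23°·7.8 − 550·4.1 − 1600·4.4 = 0 → T = 9295/(7.8·0.390731) = 3049.84 ≈ 3050 lb.
ΣF_x = 0: A_x − T·cos23° = 0 → A_x = 3049.84 × 0.920505 = 2807 lb.
ΣF_y = 0: A_y + T·sin23° − 550 − 1600 = 0 → A_y = 2150 − 3049.84 × 0.390731 = 958.3 lb.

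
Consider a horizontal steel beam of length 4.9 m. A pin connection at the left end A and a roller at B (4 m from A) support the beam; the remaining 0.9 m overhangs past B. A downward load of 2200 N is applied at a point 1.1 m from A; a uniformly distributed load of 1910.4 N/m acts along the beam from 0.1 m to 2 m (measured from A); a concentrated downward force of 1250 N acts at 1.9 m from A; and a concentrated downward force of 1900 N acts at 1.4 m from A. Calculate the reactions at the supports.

A_x = 0, A_y = 6163 N, B_y = 2817 N

Resultant of the distributed load: 1910.4 × 1.9 = 3629.76 N at 1.05 m from A.
Moments about A: B_y·4 − 2200·1.1 − (1910.4·1.9)·1.05 − 1250·1.9 − 1900·1.4 = 0 → B_y = 11266.248/4 = 2816.56 ≈ 2817 N.
ΣF_y = 0: A_y + 2816.56 − 2200 − 1910.4·1.9 − 1250 − 1900 = 0 → A_y = 6163 N.
ΣF_x = 0: no horizontal applied forces, so A_x = 0.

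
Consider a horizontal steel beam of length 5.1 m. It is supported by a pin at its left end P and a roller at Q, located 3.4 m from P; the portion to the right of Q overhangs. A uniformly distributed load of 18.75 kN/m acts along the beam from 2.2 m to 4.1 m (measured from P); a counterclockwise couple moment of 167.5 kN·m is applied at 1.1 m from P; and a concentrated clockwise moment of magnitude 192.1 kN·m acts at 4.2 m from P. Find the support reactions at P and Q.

Resultant of the distributed load: 18.75 × 1.9 = 35.625 kN at 3.15 m from P.
Taking moments about P: Q_y·3.4 − (18.75·1.9)·3.15 + 167.5 − 192.1 = 0 → Q_y = 136.81875/3.4 = 40.2408 ≈ 40.24 kN.
ΣF_y = 0: P_y + 40.2408 − 18.75·1.9 = 0 → P_y = -4.616 kN.
ΣF_x = 0: no horizontal applied forces, so P_x = 0.

P_x = 0, P_y = -4.616 kN, Q_y = 40.24 kN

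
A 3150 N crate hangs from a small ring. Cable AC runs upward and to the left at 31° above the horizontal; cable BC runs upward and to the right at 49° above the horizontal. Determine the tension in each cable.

ΣF_x = 0: −T_AC·cos31° + T_BC·cos49° = 0 → T_BC = 1.30654·T_AC.
ΣF_y = 0: T_AC·sin31° + T_BC·sin49° = 3150.
Substitute: T_AC·(0.515038 + 1.30654·0.75471) = 3150 → T_AC = 2098.47 ≈ 2098 N.
Then T_BC = 1.30654 × 2098.47 = 2742 N.

T_AC = 2098 N, T_BC = 2742 N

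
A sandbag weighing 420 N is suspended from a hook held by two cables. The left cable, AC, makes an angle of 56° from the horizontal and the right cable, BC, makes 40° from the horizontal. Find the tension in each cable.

T_AC = 323.5 N, T_BC = 236.2 N

ΣF_x = 0: −T_AC·cos56° + T_BC·cos40° = 0 → T_BC = 0.729974·T_AC.
ΣF_y = 0: T_AC·sin56° + T_BC·sin40° = 420.
Substitute: T_AC·(0.829038 + 0.729974·0.642788) = 420 → T_AC = 323.511 ≈ 323.5 N.
Then T_BC = 0.729974 × 323.511 = 236.2 N.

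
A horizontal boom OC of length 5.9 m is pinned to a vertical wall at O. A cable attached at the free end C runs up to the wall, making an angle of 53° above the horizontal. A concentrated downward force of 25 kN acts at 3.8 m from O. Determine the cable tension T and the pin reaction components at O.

T = 20.16 kN, O_x = 12.13 kN, O_y = 8.898 kN

ΣM about O: T·sin53°·5.9 − 25·3.8 = 0 → T = 95/(5.9·0.798636) = 20.1615 ≈ 20.16 kN.
ΣF_x = 0: O_x − T·cos53° = 0 → O_x = 20.1615 × 0.601815 = 12.13 kN.
ΣF_y = 0: O_y + T·sin53° − 25 = 0 → O_y = 25 − 20.1615 × 0.798636 = 8.898 kN.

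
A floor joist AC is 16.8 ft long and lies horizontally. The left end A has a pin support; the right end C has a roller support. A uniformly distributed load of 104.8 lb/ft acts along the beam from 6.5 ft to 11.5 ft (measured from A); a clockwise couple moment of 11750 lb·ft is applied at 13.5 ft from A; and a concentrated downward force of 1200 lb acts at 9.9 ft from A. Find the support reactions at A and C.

Resultant of the distributed load: 104.8 × 5 = 524 lb at 9 ft from A.
Taking moments about A: C_y·16.8 − (104.8·5)·9 − 11750 − 1200·9.9 = 0 → C_y = 28346/16.8 = 1687.26 ≈ 1687 lb.
ΣF_y = 0: A_y + 1687.26 − 104.8·5 − 1200 = 0 → A_y = 36.74 lb.
ΣF_x = 0: no horizontal applied forces, so A_x = 0.

A_x = 0, A_y = 36.74 lb, C_y = 1687 lb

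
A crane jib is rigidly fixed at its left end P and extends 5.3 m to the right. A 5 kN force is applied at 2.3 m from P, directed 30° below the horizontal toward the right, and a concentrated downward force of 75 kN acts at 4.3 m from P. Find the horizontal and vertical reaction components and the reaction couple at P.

P_x = -4.330 kN, P_y = 77.50 kN, M_P = 328.2 kN·m

ΣF_x = 0: P_x + 5·cos30° = 0 → P_x = -4.330 kN.
ΣF_y = 0: P_y − 5·sin30° − 75 = 0 → P_y = 77.50 kN.
ΣM about P: M_P − 5·sin30°·2.3 − 75·4.3 = 0 → M_P = 328.2 kN·m.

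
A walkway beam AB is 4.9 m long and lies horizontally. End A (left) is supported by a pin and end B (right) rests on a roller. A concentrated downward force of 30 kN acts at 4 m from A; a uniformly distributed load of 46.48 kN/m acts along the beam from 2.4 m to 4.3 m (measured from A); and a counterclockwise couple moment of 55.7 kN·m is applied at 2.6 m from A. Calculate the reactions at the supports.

A_x = 0, A_y = 44.81 kN, B_y = 73.50 kN

Resultant of the distributed load: 46.48 × 1.9 = 88.312 kN at 3.35 m from A.
Moments about A: B_y·4.9 − 30·4 − (46.48·1.9)·3.35 + 55.7 = 0 → B_y = 360.1452/4.9 = 73.499 ≈ 73.50 kN.
ΣF_y = 0: A_y + 73.499 − 30 − 46.48·1.9 = 0 → A_y = 44.81 kN.
ΣF_x = 0: no horizontal applied forces, so A_x = 0.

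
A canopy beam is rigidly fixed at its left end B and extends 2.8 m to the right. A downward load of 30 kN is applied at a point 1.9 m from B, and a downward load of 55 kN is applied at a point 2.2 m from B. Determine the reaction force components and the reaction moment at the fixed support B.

ΣF_x = 0: B_x = 0.
ΣF_y = 0: B_y − 30 − 55 = 0 → B_y = 85.00 kN.
ΣM about B: M_B − 30·1.9 − 55·2.2 = 0 → M_B = 178.0 kN·m.

B_x = 0, B_y = 85.00 kN, M_B = 178.0 kN·m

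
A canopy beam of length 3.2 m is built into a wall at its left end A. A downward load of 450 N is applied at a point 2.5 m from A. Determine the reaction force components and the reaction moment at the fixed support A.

ΣF_x = 0: A_x = 0.
ΣF_y = 0: A_y − 450 = 0 → A_y = 450.0 N.
ΣM about A: M_A − 450·2.5 = 0 → M_A = 1125 N·m.

A_x = 0, A_y = 450.0 N, M_A = 1125 N·m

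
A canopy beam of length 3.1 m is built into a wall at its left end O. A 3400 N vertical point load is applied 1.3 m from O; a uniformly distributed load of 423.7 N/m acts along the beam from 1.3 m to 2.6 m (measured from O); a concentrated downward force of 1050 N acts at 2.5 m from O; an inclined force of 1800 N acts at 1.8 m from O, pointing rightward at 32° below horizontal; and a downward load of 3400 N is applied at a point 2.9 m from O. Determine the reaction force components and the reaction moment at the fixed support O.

O_x = -1526 N, O_y = 9355 N, M_O = 19700 N·m

Resultant of the distributed load: 423.7 × 1.3 = 550.81 N at 1.95 m from O.
ΣF_x = 0: O_x + 1800·cos32° = 0 → O_x = -1526 N.
ΣF_y = 0: O_y − 3400 − 423.7·1.3 − 1050 − 1800·sin32° − 3400 = 0 → O_y = 9355 N.
ΣM about O: M_O − 3400·1.3 − (423.7·1.3)·1.95 − 1050·2.5 − 1800·sin32°·1.8 − 3400·2.9 = 0 → M_O = 19700 N·m.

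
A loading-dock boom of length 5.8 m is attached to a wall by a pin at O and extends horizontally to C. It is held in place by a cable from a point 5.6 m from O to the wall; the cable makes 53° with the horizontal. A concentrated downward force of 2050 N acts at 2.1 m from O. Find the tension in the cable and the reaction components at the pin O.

ΣM about O: T·sin53°·5.6 − 2050·2.1 = 0 → T = 4305/(5.6·0.798636) = 962.579 ≈ 962.6 N.
ΣF_x = 0: O_x − T·cos53° = 0 → O_x = 962.579 × 0.601815 = 579.3 N.
ΣF_y = 0: O_y + T·sin53° − 2050 = 0 → O_y = 2050 − 962.579 × 0.798636 = 1281 N.

T = 962.6 N, O_x = 579.3 N, O_y = 1281 N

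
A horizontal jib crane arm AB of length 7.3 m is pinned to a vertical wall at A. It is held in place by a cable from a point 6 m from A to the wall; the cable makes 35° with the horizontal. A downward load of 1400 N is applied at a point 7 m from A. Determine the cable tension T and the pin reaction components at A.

ΣM about A: T·sin35°·6 − 1400·7 = 0 → T = 9800/(6·0.573576) = 2847.63 ≈ 2848 N.
ΣF_x = 0: A_x − T·cos35° = 0 → A_x = 2847.63 × 0.819152 = 2333 N.
ΣF_y = 0: A_y + T·sin35° − 1400 = 0 → A_y = 1400 − 2847.63 × 0.573576 = -233.3 N.

T = 2848 N, A_x = 2333 N, A_y = -233.3 N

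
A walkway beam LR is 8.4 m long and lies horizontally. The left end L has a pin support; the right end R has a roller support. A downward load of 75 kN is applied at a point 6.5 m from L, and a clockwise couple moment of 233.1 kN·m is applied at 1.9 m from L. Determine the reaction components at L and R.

L_x = 0, L_y = -10.79 kN, R_y = 85.79 kN

Moments about L: R_y·8.4 − 75·6.5 − 233.1 = 0 → R_y = 720.6/8.4 = 85.7857 ≈ 85.79 kN.
ΣF_y = 0: L_y + 85.7857 − 75 = 0 → L_y = -10.79 kN.
ΣF_x = 0: no horizontal applied forces, so L_x = 0.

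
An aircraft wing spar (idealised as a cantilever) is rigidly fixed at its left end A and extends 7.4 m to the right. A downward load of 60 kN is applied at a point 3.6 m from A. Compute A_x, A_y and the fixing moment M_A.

A_x = 0, A_y = 60.00 kN, M_A = 216.0 kN·m

ΣF_x = 0: A_x = 0.
ΣF_y = 0: A_y − 60 = 0 → A_y = 60.00 kN.
ΣM about A: M_A − 60·3.6 = 0 → M_A = 216.0 kN·m.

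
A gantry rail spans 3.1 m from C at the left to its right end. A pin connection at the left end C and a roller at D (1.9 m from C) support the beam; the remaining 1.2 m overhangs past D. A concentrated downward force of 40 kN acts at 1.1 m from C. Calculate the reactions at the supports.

ΣM about C: D_y·1.9 − 40·1.1 = 0 → D_y = 44/1.9 = 23.1579 ≈ 23.16 kN.
ΣF_y = 0: C_y + 23.1579 − 40 = 0 → C_y = 16.84 kN.
ΣF_x = 0: no horizontal applied forces, so C_x = 0.

C_x = 0, C_y = 16.84 kN, D_y = 23.16 kN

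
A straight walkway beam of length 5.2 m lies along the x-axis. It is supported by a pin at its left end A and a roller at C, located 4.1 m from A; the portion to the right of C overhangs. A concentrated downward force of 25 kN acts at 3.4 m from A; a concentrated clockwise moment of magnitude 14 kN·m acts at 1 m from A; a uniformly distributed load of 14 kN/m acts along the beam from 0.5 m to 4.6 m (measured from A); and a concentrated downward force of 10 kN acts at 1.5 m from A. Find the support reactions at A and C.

Resultant of the distributed load: 14 × 4.1 = 57.4 kN at 2.55 m from A.
Taking moments about A: C_y·4.1 − 25·3.4 − 14 − (14·4.1)·2.55 − 10·1.5 = 0 → C_y = 260.37/4.1 = 63.5049 ≈ 63.50 kN.
ΣF_y = 0: A_y + 63.5049 − 25 − 14·4.1 − 10 = 0 → A_y = 28.90 kN.
ΣF_x = 0: no horizontal applied forces, so A_x = 0.

A_x = 0, A_y = 28.90 kN, C_y = 63.50 kN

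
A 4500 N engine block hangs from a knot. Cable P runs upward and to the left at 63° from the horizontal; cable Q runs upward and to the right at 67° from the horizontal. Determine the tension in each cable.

T_P = 2295 N, T_Q = 2667 N

ΣF_x = 0: −T_P·cos63° + T_Q·cos67° = 0 → T_Q = 1.1619·T_P.
ΣF_y = 0: T_P·sin63° + T_Q·sin67° = 4500.
Substitute: T_P·(0.891007 + 1.1619·0.920505) = 4500 → T_P = 2295.28 ≈ 2295 N.
Then T_Q = 1.1619 × 2295.28 = 2667 N.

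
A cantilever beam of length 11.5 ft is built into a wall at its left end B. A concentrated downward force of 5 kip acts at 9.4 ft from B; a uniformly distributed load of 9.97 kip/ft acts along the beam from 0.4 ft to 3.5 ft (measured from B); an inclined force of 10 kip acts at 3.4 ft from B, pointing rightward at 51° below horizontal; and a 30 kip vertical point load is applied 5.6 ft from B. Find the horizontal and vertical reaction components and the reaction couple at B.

B_x = -6.293 kip, B_y = 73.68 kip, M_B = 301.7 kip·ft

Resultant of the distributed load: 9.97 × 3.1 = 30.907 kip at 1.95 ft from B.
ΣF_x = 0: B_x + 10·cos51° = 0 → B_x = -6.293 kip.
ΣF_y = 0: B_y − 5 − 9.97·3.1 − 10·sin51° − 30 = 0 → B_y = 73.68 kip.
ΣM about B: M_B − 5·9.4 − (9.97·3.1)·1.95 − 10·sin51°·3.4 − 30·5.6 = 0 → M_B = 301.7 kip·ft.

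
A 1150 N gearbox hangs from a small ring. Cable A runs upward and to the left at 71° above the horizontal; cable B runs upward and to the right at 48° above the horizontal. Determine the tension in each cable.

T_A = 879.8 N, T_B = 428.1 N

ΣF_x = 0: −T_A·cos71° + T_B·cos48° = 0 → T_B = 0.486554·T_A.
ΣF_y = 0: T_A·sin71° + T_B·sin48° = 1150.
Substitute: T_A·(0.945519 + 0.486554·0.743145) = 1150 → T_A = 879.811 ≈ 879.8 N.
Then T_B = 0.486554 × 879.811 = 428.1 N.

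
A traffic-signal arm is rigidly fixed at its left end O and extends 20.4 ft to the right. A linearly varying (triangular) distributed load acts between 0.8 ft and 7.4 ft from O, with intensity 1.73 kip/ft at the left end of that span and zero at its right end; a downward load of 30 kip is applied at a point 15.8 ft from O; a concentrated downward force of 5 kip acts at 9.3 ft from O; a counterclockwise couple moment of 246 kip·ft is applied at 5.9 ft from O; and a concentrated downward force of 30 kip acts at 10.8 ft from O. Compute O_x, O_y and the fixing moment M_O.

Resultant of the triangular load: ½ × 1.73 × 6.6 = 5.709 kip, acting at 3 ft from O (one-third of the span from the peak).
ΣF_x = 0: O_x = 0.
ΣF_y = 0: O_y − ½·1.73·6.6 − 30 − 5 − 30 = 0 → O_y = 70.71 kip.
ΣM about O: M_O − (½·1.73·6.6)·3 − 30·15.8 − 5·9.3 + 246 − 30·10.8 = 0 → M_O = 615.6 kip·ft.

O_x = 0, O_y = 70.71 kip, M_O = 615.6 kip·ft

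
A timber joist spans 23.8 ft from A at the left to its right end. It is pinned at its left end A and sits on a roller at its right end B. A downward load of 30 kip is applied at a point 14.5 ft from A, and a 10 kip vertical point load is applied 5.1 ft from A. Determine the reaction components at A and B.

Taking moments about A: B_y·23.8 − 30·14.5 − 10·5.1 = 0 → B_y = 486/23.8 = 20.4202 ≈ 20.42 kip.
ΣF_y = 0: A_y + 20.4202 − 30 − 10 = 0 → A_y = 19.58 kip.
ΣF_x = 0: no horizontal applied forces, so A_x = 0.

A_x = 0, A_y = 19.58 kip, B_y = 20.42 kip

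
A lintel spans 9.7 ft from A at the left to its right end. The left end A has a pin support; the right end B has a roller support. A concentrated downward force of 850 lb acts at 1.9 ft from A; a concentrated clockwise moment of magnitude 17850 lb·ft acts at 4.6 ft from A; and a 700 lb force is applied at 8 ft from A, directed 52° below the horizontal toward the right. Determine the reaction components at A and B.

Taking moments about A: B_y·9.7 − 850·1.9 − 17850 − 700·sin52°·8 = 0 → B_y = 23877.9/9.7 = 2461.64 ≈ 2462 lb.
ΣF_y = 0: A_y + 2461.64 − 850 − 700·sin52° = 0 → A_y = -1060 lb.
ΣF_x = 0: A_x + 700·cos52° = 0 → A_x = -431.0 lb.

A_x = -431.0 lb, A_y = -1060 lb, B_y = 2462 lb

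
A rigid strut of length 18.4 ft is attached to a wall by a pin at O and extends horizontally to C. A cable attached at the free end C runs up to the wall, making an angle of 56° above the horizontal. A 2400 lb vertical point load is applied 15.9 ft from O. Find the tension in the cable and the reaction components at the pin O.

T = 2502 lb, O_x = 1399 lb, O_y = 326.1 lb

ΣM about O: T·sin56°·18.4 − 2400·15.9 = 0 → T = 38160/(18.4·0.829038) = 2501.59 ≈ 2502 lb.
ΣF_x = 0: O_x − T·cos56° = 0 → O_x = 2501.59 × 0.559193 = 1399 lb.
ΣF_y = 0: O_y + T·sin56° − 2400 = 0 → O_y = 2400 − 2501.59 × 0.829038 = 326.1 lb.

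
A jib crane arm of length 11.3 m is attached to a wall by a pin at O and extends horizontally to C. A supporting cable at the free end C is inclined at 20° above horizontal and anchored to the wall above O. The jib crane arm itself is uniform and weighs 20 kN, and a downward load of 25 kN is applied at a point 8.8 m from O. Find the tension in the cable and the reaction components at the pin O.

T = 86.16 kN, O_x = 80.97 kN, O_y = 15.53 kN

ΣM about O: T·sin20°·11.3 − 20·5.65 − 25·8.8 = 0 → T = 333/(11.3·0.34202) = 86.1617 ≈ 86.16 kN.
ΣF_x = 0: O_x − T·cos20° = 0 → O_x = 86.1617 × 0.939693 = 80.97 kN.
ΣF_y = 0: O_y + T·sin20° − 20 − 25 = 0 → O_y = 45 − 86.1617 × 0.34202 = 15.53 kN.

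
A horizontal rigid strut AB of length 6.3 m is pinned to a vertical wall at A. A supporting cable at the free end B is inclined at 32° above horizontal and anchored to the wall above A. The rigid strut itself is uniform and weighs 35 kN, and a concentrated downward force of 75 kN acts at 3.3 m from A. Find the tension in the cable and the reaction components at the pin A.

ΣM about A: T·sin32°·6.3 − 35·3.15 − 75·3.3 = 0 → T = 357.75/(6.3·0.529919) = 107.159 ≈ 107.2 kN.
ΣF_x = 0: A_x − T·cos32° = 0 → A_x = 107.159 × 0.848048 = 90.88 kN.
ΣF_y = 0: A_y + T·sin32° − 35 − 75 = 0 → A_y = 110 − 107.159 × 0.529919 = 53.21 kN.

T = 107.2 kN, A_x = 90.88 kN, A_y = 53.21 kN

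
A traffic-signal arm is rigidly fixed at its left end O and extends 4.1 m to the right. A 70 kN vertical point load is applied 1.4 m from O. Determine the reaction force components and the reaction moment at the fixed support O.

O_x = 0, O_y = 70.00 kN, M_O = 98.00 kN·m

ΣF_x = 0: O_x = 0.
ΣF_y = 0: O_y − 70 = 0 → O_y = 70.00 kN.
ΣM about O: M_O − 70·1.4 = 0 → M_O = 98.00 kN·m.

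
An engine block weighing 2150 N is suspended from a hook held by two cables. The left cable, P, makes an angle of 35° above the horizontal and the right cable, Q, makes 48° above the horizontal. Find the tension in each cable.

T_P = 1449 N, T_Q = 1774 N

ΣF_x = 0: −T_P·cos35° + T_Q·cos48° = 0 → T_Q = 1.2242·T_P.
ΣF_y = 0: T_P·sin35° + T_Q·sin48° = 2150.
Substitute: T_P·(0.573576 + 1.2242·0.743145) = 2150 → T_P = 1449.44 ≈ 1449 N.
Then T_Q = 1.2242 × 1449.44 = 1774 N.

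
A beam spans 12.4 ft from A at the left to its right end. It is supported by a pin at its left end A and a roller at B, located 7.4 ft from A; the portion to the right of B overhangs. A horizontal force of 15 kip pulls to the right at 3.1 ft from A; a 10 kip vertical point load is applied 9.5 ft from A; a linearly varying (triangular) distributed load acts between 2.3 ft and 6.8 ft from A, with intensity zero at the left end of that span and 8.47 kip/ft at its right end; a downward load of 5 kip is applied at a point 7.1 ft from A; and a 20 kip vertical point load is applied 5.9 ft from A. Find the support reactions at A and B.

A_x = -15.00 kip, A_y = 6.827 kip, B_y = 47.23 kip

Resultant of the triangular load: ½ × 8.47 × 4.5 = 19.0575 kip, acting at 5.3 ft from A (one-third of the span from the peak).
Moments about A: B_y·7.4 − 10·9.5 − (½·8.47·4.5)·5.3 − 5·7.1 − 20·5.9 = 0 → B_y = 349.50475/7.4 = 47.2304 ≈ 47.23 kip.
ΣF_y = 0: A_y + 47.2304 − 10 − ½·8.47·4.5 − 5 − 20 = 0 → A_y = 6.827 kip.
ΣF_x = 0: A_x + 15 = 0 → A_x = -15.00 kip.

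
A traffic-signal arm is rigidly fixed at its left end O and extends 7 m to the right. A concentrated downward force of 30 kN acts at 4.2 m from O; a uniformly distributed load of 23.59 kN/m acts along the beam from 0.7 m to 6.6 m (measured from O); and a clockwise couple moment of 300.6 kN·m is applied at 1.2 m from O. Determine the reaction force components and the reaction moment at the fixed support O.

O_x = 0, O_y = 169.2 kN, M_O = 934.6 kN·m

Resultant of the distributed load: 23.59 × 5.9 = 139.181 kN at 3.65 m from O.
ΣF_x = 0: O_x = 0.
ΣF_y = 0: O_y − 30 − 23.59·5.9 = 0 → O_y = 169.2 kN.
ΣM about O: M_O − 30·4.2 − (23.59·5.9)·3.65 − 300.6 = 0 → M_O = 934.6 kN·m.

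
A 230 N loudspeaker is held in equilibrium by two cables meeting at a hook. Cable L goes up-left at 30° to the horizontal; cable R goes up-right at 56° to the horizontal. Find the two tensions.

T_L = 128.9 N, T_R = 199.7 N

ΣF_x = 0: −T_L·cos30° + T_R·cos56° = 0 → T_R = 1.54871·T_L.
ΣF_y = 0: T_L·sin30° + T_R·sin56° = 230.
Substitute: T_L·(0.5 + 1.54871·0.829038) = 230 → T_L = 128.928 ≈ 128.9 N.
Then T_R = 1.54871 × 128.928 = 199.7 N.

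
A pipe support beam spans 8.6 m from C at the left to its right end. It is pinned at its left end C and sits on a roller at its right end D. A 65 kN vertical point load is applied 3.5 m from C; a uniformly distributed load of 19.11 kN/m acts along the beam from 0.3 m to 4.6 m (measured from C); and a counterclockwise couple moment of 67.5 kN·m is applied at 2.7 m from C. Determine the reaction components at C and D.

Resultant of the distributed load: 19.11 × 4.3 = 82.173 kN at 2.45 m from C.
ΣM about C: D_y·8.6 − 65·3.5 − (19.11·4.3)·2.45 + 67.5 = 0 → D_y = 361.32385/8.6 = 42.0144 ≈ 42.01 kN.
ΣF_y = 0: C_y + 42.0144 − 65 − 19.11·4.3 = 0 → C_y = 105.2 kN.
ΣF_x = 0: no horizontal applied forces, so C_x = 0.

C_x = 0, C_y = 105.2 kN, D_y = 42.01 kN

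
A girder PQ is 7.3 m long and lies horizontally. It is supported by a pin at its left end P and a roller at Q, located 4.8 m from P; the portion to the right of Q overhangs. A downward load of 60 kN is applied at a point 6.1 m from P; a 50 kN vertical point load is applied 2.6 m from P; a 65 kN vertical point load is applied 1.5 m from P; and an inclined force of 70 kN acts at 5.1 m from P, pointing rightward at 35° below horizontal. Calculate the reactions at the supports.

P_x = -57.34 kN, P_y = 48.84 kN, Q_y = 166.3 kN

ΣM about P: Q_y·4.8 − 60·6.1 − 50·2.6 − 65·1.5 − 70·sin35°·5.1 = 0 → Q_y = 798.267/4.8 = 166.306 ≈ 166.3 kN.
ΣF_y = 0: P_y + 166.306 − 60 − 50 − 65 − 70·sin35° = 0 → P_y = 48.84 kN.
ΣF_x = 0: P_x + 70·cos35° = 0 → P_x = -57.34 kN.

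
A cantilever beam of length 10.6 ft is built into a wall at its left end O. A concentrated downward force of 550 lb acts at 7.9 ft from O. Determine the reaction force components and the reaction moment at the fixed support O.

ΣF_x = 0: O_x = 0.
ΣF_y = 0: O_y − 550 = 0 → O_y = 550.0 lb.
ΣM about O: M_O − 550·7.9 = 0 → M_O = 4345 lb·ft.

O_x = 0, O_y = 550.0 lb, M_O = 4345 lb·ft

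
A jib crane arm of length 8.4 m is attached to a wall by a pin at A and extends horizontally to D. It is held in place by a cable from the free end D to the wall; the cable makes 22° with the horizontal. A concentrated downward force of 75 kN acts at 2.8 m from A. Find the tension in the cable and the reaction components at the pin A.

T = 66.74 kN, A_x = 61.88 kN, A_y = 50.00 kN

ΣM about A: T·sin22°·8.4 − 75·2.8 = 0 → T = 210/(8.4·0.374607) = 66.7366 ≈ 66.74 kN.
ΣF_x = 0: A_x − T·cos22° = 0 → A_x = 66.7366 × 0.927184 = 61.88 kN.
ΣF_y = 0: A_y + T·sin22° − 75 = 0 → A_y = 75 − 66.7366 × 0.374607 = 50.00 kN.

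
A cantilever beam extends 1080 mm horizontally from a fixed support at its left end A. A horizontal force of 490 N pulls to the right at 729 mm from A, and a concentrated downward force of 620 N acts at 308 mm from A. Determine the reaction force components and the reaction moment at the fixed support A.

A_x = -490.0 N, A_y = 620.0 N, M_A = 191000 N·mm

ΣF_x = 0: A_x + 490 = 0 → A_x = -490.0 N.
ΣF_y = 0: A_y − 620 = 0 → A_y = 620.0 N.
ΣM about A: M_A − 620·308 = 0 → M_A = 191000 N·mm.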